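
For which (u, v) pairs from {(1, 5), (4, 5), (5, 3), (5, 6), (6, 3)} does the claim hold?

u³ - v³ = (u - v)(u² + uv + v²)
Testing each pair:
(1, 5): LHS = -124, RHS = -124 → holds
(4, 5): LHS = -61, RHS = -61 → holds
(5, 3): LHS = 98, RHS = 98 → holds
(5, 6): LHS = -91, RHS = -91 → holds
(6, 3): LHS = 189, RHS = 189 → holds

Every pair satisfies the claim.

Answer: All pairs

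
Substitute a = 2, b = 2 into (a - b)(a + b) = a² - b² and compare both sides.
LHS = (2 - 2)(2 + 2) = 0
RHS = 2² - 2² = 0

LHS = RHS: the two sides agree.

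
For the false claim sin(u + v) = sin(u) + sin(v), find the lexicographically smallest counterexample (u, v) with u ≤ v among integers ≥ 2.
(u, v) = (2, 2)

Substituting (2, 2) into the claim:
LHS = sin(2 + 2) = sin(4) ≈ -0.7568
RHS = sin(2) + sin(2) = 2·sin(2) ≈ 1.819

Since LHS ≠ RHS, this pair disproves the claim, and no lexicographically smaller pair (u ≤ v, integers ≥ 2) does.

For instance (2, 6) is also a counterexample (LHS = sin(8) ≈ 0.9894, RHS = sin(6) + sin(2) ≈ 0.6299), but it's lexicographically larger.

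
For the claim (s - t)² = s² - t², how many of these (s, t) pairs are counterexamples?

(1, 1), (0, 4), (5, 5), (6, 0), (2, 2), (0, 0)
Testing each pair:
(1, 1): LHS = 0, RHS = 0 → satisfies claim
(0, 4): LHS = 16, RHS = -16 → counterexample
(5, 5): LHS = 0, RHS = 0 → satisfies claim
(6, 0): LHS = 36, RHS = 36 → satisfies claim
(2, 2): LHS = 0, RHS = 0 → satisfies claim
(0, 0): LHS = 0, RHS = 0 → satisfies claim

That makes 1 counterexample.

Answer: 1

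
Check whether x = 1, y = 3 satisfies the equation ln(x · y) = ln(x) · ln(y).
Substituting x = 1, y = 3:

LHS = ln(1 · 3) = ln(3) ≈ 1.099
RHS = ln(1) · ln(3) = 0

LHS ≠ RHS, so the equation does not hold at this point.

Answer: Fails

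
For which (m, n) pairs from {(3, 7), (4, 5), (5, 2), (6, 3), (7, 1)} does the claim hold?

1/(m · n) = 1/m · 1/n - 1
Testing each pair:
(3, 7): LHS = 1/21, RHS = -20/21 → fails
(4, 5): LHS = 1/20, RHS = -19/20 → fails
(5, 2): LHS = 1/10, RHS = -9/10 → fails
(6, 3): LHS = 1/18, RHS = -17/18 → fails
(7, 1): LHS = 1/7, RHS = -6/7 → fails

No pair satisfies the claim.

Answer: None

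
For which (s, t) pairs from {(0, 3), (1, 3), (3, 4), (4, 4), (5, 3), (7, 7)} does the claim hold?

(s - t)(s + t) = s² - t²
Testing each pair:
(0, 3): LHS = -9, RHS = -9 → holds
(1, 3): LHS = -8, RHS = -8 → holds
(3, 4): LHS = -7, RHS = -7 → holds
(4, 4): LHS = 0, RHS = 0 → holds
(5, 3): LHS = 16, RHS = 16 → holds
(7, 7): LHS = 0, RHS = 0 → holds

Every pair satisfies the claim.

Answer: All pairs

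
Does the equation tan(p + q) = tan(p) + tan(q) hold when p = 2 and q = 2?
Fails

Substituting p = 2, q = 2:

LHS = tan(2 + 2) = tan(4) ≈ 1.158
RHS = tan(2) + tan(2) = 2·tan(2) ≈ -4.37

LHS ≠ RHS, so the equation does not hold at this point.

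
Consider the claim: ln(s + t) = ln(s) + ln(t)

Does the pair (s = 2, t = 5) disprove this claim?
Yes

Substituting s = 2, t = 5:
LHS = ln(2 + 5) = ln(7) ≈ 1.946
RHS = ln(2) + ln(5) ≈ 2.303

Since LHS ≠ RHS, this pair disproves the claim.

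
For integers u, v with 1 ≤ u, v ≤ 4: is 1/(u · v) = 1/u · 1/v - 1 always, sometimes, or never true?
The claim fails for every pair in the range. For instance at (u, v) = (4, 1): LHS = 1/4, RHS = -3/4.

Answer: Never true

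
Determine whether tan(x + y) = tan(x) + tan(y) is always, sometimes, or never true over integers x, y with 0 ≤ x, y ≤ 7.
It holds at (x, y) = (3, 0) (both sides equal tan(3) ≈ -0.1425), but fails at (x, y) = (6, 3) (LHS = tan(9) ≈ -0.4523, RHS = tan(6) + tan(3) ≈ -0.4336).

Answer: Sometimes true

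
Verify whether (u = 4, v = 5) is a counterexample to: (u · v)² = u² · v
Substituting u = 4, v = 5:
LHS = (4 · 5)² = 400
RHS = 4² · 5 = 80

Since LHS ≠ RHS, this pair disproves the claim.

Answer: Yes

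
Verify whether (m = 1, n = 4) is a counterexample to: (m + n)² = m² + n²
Yes

Substituting m = 1, n = 4:
LHS = (1 + 4)² = 25
RHS = 1² + 4² = 17

Since LHS ≠ RHS, this pair disproves the claim.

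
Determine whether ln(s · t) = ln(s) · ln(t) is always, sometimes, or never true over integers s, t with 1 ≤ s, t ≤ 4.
Sometimes true

It holds at (s, t) = (1, 1) (both sides equal 0), but fails at (s, t) = (1, 4) (LHS = ln(4) ≈ 1.386, RHS = 0).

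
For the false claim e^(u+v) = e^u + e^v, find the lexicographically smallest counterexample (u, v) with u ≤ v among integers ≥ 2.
(u, v) = (2, 2)

Substituting (2, 2) into the claim:
LHS = e^(2+2) = e^4 ≈ 54.6
RHS = e^2 + e^2 = 2·e^2 ≈ 14.78

Since LHS ≠ RHS, this pair disproves the claim, and no lexicographically smaller pair (u ≤ v, integers ≥ 2) does.

For instance (3, 5) is also a counterexample (LHS = e^8 ≈ 2981, RHS = e^3 + e^5 ≈ 168.5), but it's lexicographically larger.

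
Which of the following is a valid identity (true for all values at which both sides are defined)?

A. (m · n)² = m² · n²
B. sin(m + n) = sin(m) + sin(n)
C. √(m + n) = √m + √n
A: holds — e.g. at (2, 4), both sides equal 64.
B: fails at (2, 2) — LHS = sin(4) ≈ -0.7568, RHS = 2·sin(2) ≈ 1.819.
C: fails at (1, 1) — LHS = √(2) ≈ 1.414, RHS = 2.

Answer: A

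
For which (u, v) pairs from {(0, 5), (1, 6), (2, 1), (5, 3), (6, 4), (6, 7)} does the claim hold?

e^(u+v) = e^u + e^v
Testing each pair:
(0, 5): LHS = e^5 ≈ 148.4, RHS = 1 + e^5 ≈ 149.4 → fails
(1, 6): LHS = e^7 ≈ 1097, RHS = e + e^6 ≈ 406.1 → fails
(2, 1): LHS = e^3 ≈ 20.09, RHS = e + e^2 ≈ 10.11 → fails
(5, 3): LHS = e^8 ≈ 2981, RHS = e^3 + e^5 ≈ 168.5 → fails
(6, 4): LHS = e^10 ≈ 22026.5, RHS = e^4 + e^6 ≈ 458 → fails
(6, 7): LHS = e^13 ≈ 442413.4, RHS = e^6 + e^7 ≈ 1500 → fails

No pair satisfies the claim.

Answer: None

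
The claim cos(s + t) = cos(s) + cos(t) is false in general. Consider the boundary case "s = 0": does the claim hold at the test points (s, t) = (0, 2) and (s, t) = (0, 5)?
No, fails at both test points

At (0, 2): LHS = cos(2) ≈ -0.4161 ≠ RHS = cos(2) + 1 ≈ 0.5839
At (0, 5): LHS = cos(5) ≈ 0.2837 ≠ RHS = cos(5) + 1 ≈ 1.284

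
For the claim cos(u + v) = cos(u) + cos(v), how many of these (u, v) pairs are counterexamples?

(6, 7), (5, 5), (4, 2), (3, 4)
Testing each pair:
(6, 7): LHS = cos(13) ≈ 0.9074, RHS = cos(7) + cos(6) ≈ 1.714 → counterexample
(5, 5): LHS = cos(10) ≈ -0.8391, RHS = 2·cos(5) ≈ 0.5673 → counterexample
(4, 2): LHS = cos(6) ≈ 0.9602, RHS = cos(4) + cos(2) ≈ -1.07 → counterexample
(3, 4): LHS = cos(7) ≈ 0.7539, RHS = cos(3) + cos(4) ≈ -1.644 → counterexample

That makes 4 counterexamples.

Answer: 4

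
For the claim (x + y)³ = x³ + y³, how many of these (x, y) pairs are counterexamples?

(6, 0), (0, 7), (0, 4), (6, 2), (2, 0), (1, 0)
1

Testing each pair:
(6, 0): LHS = 216, RHS = 216 → satisfies claim
(0, 7): LHS = 343, RHS = 343 → satisfies claim
(0, 4): LHS = 64, RHS = 64 → satisfies claim
(6, 2): LHS = 512, RHS = 224 → counterexample
(2, 0): LHS = 8, RHS = 8 → satisfies claim
(1, 0): LHS = 1, RHS = 1 → satisfies claim

That makes 1 counterexample.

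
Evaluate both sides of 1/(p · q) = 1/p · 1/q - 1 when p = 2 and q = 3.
LHS = 1/(2 · 3) = 1/6
RHS = 1/2 · 1/3 - 1 = -5/6

LHS ≠ RHS, so the equation does not hold here.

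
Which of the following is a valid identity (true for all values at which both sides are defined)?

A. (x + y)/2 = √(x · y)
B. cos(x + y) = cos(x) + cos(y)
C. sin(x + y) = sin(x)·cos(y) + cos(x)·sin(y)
C

A: fails at (1, 3) — LHS = 2, RHS = √(3) ≈ 1.732.
B: fails at (2, 2) — LHS = cos(4) ≈ -0.6536, RHS = 2·cos(2) ≈ -0.8323.
C: holds — e.g. at (3, 3), both sides equal sin(6) ≈ -0.2794.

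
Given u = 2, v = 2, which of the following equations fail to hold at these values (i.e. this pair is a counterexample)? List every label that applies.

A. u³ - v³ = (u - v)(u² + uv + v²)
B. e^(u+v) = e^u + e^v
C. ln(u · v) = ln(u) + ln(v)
B

Evaluating each claim at the given values:
A. LHS = 0, RHS = 0 → holds here (LHS = RHS)
B. LHS = e^4 ≈ 54.6, RHS = 2·e^2 ≈ 14.78 → fails here (LHS ≠ RHS)
C. LHS = ln(4) ≈ 1.386, RHS = 2·ln(2) ≈ 1.386 → holds here (LHS = RHS)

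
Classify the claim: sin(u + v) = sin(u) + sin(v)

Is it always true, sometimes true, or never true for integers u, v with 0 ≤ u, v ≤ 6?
It holds at (u, v) = (2, 0) (both sides equal sin(2) ≈ 0.9093), but fails at (u, v) = (2, 3) (LHS = sin(5) ≈ -0.9589, RHS = sin(3) + sin(2) ≈ 1.05).

Answer: Sometimes true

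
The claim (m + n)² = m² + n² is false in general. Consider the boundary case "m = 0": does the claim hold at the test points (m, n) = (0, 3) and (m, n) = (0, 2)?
Yes, holds at both test points

At (0, 3): LHS = 9, RHS = 9 → equal
At (0, 2): LHS = 4, RHS = 4 → equal

So the claim does hold at both of these boundary points, even though it is not an identity.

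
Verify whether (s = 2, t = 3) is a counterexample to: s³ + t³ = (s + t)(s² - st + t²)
Substituting s = 2, t = 3:
LHS = 2³ + 3³ = 35
RHS = (2 + 3)(2² - 2·3 + 3²) = 35

The sides agree, so this pair does not disprove the claim.

Answer: No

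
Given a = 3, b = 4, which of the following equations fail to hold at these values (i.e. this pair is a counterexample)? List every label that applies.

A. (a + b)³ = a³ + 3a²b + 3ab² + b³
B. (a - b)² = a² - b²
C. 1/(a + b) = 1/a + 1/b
B, C

Evaluating each claim at the given values:
A. LHS = 343, RHS = 343 → holds here (LHS = RHS)
B. LHS = 1, RHS = -7 → fails here (LHS ≠ RHS)
C. LHS = 1/7, RHS = 7/12 → fails here (LHS ≠ RHS)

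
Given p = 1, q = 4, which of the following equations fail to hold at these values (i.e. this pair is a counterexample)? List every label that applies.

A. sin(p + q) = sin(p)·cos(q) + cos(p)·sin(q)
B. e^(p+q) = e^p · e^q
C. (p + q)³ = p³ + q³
Evaluating each claim at the given values:
A. LHS = sin(5) ≈ -0.9589, RHS = sin(1)·cos(4) + sin(4)·cos(1) ≈ -0.9589 → holds here (LHS = RHS)
B. LHS = e^5 ≈ 148.4, RHS = e^5 ≈ 148.4 → holds here (LHS = RHS)
C. LHS = 125, RHS = 65 → fails here (LHS ≠ RHS)

Answer: C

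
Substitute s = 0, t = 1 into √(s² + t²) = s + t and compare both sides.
LHS = √(0² + 1²) = 1
RHS = 0 + 1 = 1

LHS = RHS: the two sides agree.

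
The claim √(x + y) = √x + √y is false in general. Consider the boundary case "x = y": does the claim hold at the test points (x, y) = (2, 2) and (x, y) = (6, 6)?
No, fails at both test points

At (2, 2): LHS = 2 ≠ RHS = 2·√(2) ≈ 2.828
At (6, 6): LHS = 2·√(3) ≈ 3.464 ≠ RHS = 2·√(6) ≈ 4.899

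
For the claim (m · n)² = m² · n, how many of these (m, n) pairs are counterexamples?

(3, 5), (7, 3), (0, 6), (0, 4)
Testing each pair:
(3, 5): LHS = 225, RHS = 45 → counterexample
(7, 3): LHS = 441, RHS = 147 → counterexample
(0, 6): LHS = 0, RHS = 0 → satisfies claim
(0, 4): LHS = 0, RHS = 0 → satisfies claim

That makes 2 counterexamples.

Answer: 2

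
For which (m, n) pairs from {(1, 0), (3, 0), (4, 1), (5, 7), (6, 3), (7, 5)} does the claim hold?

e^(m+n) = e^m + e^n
None

Testing each pair:
(1, 0): LHS = e ≈ 2.718, RHS = 1 + e ≈ 3.718 → fails
(3, 0): LHS = e^3 ≈ 20.09, RHS = 1 + e^3 ≈ 21.09 → fails
(4, 1): LHS = e^5 ≈ 148.4, RHS = e + e^4 ≈ 57.32 → fails
(5, 7): LHS = e^12 ≈ 162754.8, RHS = e^5 + e^7 ≈ 1245 → fails
(6, 3): LHS = e^9 ≈ 8103, RHS = e^3 + e^6 ≈ 423.5 → fails
(7, 5): LHS = e^12 ≈ 162754.8, RHS = e^5 + e^7 ≈ 1245 → fails

No pair satisfies the claim.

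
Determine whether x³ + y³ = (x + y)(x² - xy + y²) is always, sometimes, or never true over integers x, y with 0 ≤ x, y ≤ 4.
The identity holds for every pair in the range. For instance at (x, y) = (3, 0): both sides equal 27.

Answer: Always true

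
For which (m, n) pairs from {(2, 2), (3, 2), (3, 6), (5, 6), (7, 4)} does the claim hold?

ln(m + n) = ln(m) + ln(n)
(2, 2)

Testing each pair:
(2, 2): LHS = ln(4) ≈ 1.386, RHS = 2·ln(2) ≈ 1.386 → holds
(3, 2): LHS = ln(5) ≈ 1.609, RHS = ln(2) + ln(3) ≈ 1.792 → fails
(3, 6): LHS = ln(9) ≈ 2.197, RHS = ln(3) + ln(6) ≈ 2.89 → fails
(5, 6): LHS = ln(11) ≈ 2.398, RHS = ln(5) + ln(6) ≈ 3.401 → fails
(7, 4): LHS = ln(11) ≈ 2.398, RHS = ln(4) + ln(7) ≈ 3.332 → fails

1 of 5 pairs satisfies the claim.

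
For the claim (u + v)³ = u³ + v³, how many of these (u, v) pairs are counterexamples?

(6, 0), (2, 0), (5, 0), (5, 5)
Testing each pair:
(6, 0): LHS = 216, RHS = 216 → satisfies claim
(2, 0): LHS = 8, RHS = 8 → satisfies claim
(5, 0): LHS = 125, RHS = 125 → satisfies claim
(5, 5): LHS = 1000, RHS = 250 → counterexample

That makes 1 counterexample.

Answer: 1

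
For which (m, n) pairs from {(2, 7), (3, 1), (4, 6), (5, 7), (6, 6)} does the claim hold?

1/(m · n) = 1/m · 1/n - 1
Testing each pair:
(2, 7): LHS = 1/14, RHS = -13/14 → fails
(3, 1): LHS = 1/3, RHS = -2/3 → fails
(4, 6): LHS = 1/24, RHS = -23/24 → fails
(5, 7): LHS = 1/35, RHS = -34/35 → fails
(6, 6): LHS = 1/36, RHS = -35/36 → fails

No pair satisfies the claim.

Answer: None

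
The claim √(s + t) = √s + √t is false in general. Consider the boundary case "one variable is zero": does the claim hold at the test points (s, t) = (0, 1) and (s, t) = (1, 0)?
Yes, holds at both test points

At (0, 1): LHS = 1, RHS = 1 → equal
At (1, 0): LHS = 1, RHS = 1 → equal

So the claim does hold at both of these boundary points, even though it is not an identity.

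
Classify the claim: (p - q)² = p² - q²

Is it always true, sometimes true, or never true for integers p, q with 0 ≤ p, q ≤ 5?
It holds at (p, q) = (5, 5) (both sides equal 0), but fails at (p, q) = (0, 5) (LHS = 25, RHS = -25).

Answer: Sometimes true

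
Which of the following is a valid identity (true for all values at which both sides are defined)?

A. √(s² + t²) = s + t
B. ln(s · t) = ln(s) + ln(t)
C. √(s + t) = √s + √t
A: fails at (1, 4) — LHS = √(17) ≈ 4.123, RHS = 5.
B: holds — e.g. at (5, 5), both sides equal ln(25) ≈ 3.219.
C: fails at (5, 5) — LHS = √(10) ≈ 3.162, RHS = 2·√(5) ≈ 4.472.

Answer: B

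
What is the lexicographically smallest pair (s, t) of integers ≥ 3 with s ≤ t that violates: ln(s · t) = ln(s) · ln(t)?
Substituting (3, 3) into the claim:
LHS = ln(3 · 3) = ln(9) ≈ 2.197
RHS = ln(3) · ln(3) = ln(3)² ≈ 1.207

Since LHS ≠ RHS, this pair disproves the claim, and no lexicographically smaller pair (s ≤ t, integers ≥ 3) does.

For instance (6, 9) is also a counterexample (LHS = ln(54) ≈ 3.989, RHS = ln(6)·ln(9) ≈ 3.937), but it's lexicographically larger.

Answer: (s, t) = (3, 3)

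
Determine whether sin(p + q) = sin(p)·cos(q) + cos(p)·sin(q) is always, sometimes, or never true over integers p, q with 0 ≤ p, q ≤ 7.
Always true

The identity holds for every pair in the range. For instance at (p, q) = (7, 1): both sides equal sin(8) ≈ 0.9894.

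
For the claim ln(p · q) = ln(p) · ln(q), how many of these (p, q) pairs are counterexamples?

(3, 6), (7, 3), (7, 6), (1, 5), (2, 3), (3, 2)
Testing each pair:
(3, 6): LHS = ln(18) ≈ 2.89, RHS = ln(3)·ln(6) ≈ 1.968 → counterexample
(7, 3): LHS = ln(21) ≈ 3.045, RHS = ln(3)·ln(7) ≈ 2.138 → counterexample
(7, 6): LHS = ln(42) ≈ 3.738, RHS = ln(6)·ln(7) ≈ 3.487 → counterexample
(1, 5): LHS = ln(5) ≈ 1.609, RHS = 0 → counterexample
(2, 3): LHS = ln(6) ≈ 1.792, RHS = ln(2)·ln(3) ≈ 0.7615 → counterexample
(3, 2): LHS = ln(6) ≈ 1.792, RHS = ln(2)·ln(3) ≈ 0.7615 → counterexample

That makes 6 counterexamples.

Answer: 6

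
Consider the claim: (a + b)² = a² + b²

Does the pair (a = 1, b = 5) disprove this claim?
Yes

Substituting a = 1, b = 5:
LHS = (1 + 5)² = 36
RHS = 1² + 5² = 26

Since LHS ≠ RHS, this pair disproves the claim.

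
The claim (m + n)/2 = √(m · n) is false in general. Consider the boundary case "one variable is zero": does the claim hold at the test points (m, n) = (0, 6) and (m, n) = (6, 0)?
At (0, 6): LHS = 3 ≠ RHS = 0
At (6, 0): LHS = 3 ≠ RHS = 0

Answer: No, fails at both test points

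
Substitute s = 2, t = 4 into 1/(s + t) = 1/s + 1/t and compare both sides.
LHS = 1/(2 + 4) = 1/6
RHS = 1/2 + 1/4 = 3/4

LHS ≠ RHS, so the equation does not hold here.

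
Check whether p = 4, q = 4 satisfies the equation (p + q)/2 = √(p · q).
Holds

Substituting p = 4, q = 4:

LHS = (4 + 4)/2 = 4
RHS = √(4 · 4) = 4

LHS = RHS, so the equation holds at this point.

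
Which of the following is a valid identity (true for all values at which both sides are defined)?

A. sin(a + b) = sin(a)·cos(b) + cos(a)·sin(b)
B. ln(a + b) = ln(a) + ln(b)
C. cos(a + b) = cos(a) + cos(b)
A: holds — e.g. at (3, 4), both sides equal sin(7) ≈ 0.657.
B: fails at (3, 4) — LHS = ln(7) ≈ 1.946, RHS = ln(3) + ln(4) ≈ 2.485.
C: fails at (3, 4) — LHS = cos(7) ≈ 0.7539, RHS = cos(3) + cos(4) ≈ -1.644.

Answer: A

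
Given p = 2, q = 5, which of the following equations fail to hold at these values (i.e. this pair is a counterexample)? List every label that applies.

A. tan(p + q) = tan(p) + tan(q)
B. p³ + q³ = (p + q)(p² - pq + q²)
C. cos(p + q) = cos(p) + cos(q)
A, C

Evaluating each claim at the given values:
A. LHS = tan(7) ≈ 0.8714, RHS = tan(5) + tan(2) ≈ -5.566 → fails here (LHS ≠ RHS)
B. LHS = 133, RHS = 133 → holds here (LHS = RHS)
C. LHS = cos(7) ≈ 0.7539, RHS = cos(2) + cos(5) ≈ -0.1325 → fails here (LHS ≠ RHS)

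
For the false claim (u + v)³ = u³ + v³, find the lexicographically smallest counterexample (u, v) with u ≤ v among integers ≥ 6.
Substituting (6, 6) into the claim:
LHS = (6 + 6)³ = 1728
RHS = 6³ + 6³ = 432

Since LHS ≠ RHS, this pair disproves the claim, and no lexicographically smaller pair (u ≤ v, integers ≥ 6) does.

For instance (6, 7) is also a counterexample (LHS = 2197, RHS = 559), but it's lexicographically larger.

Answer: (u, v) = (6, 6)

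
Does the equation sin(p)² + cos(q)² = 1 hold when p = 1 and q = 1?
Substituting p = 1, q = 1:

LHS = sin(1)² + cos(1)² = 1
RHS = 1

LHS = RHS, so the equation holds at this point.

Answer: Holds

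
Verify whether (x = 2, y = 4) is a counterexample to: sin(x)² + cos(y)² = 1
Substituting x = 2, y = 4:
LHS = sin(2)² + cos(4)² ≈ 1.254
RHS = 1

Since LHS ≠ RHS, this pair disproves the claim.

Answer: Yes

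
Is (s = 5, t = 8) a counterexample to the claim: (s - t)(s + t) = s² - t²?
No

Substituting s = 5, t = 8:
LHS = (5 - 8)(5 + 8) = -39
RHS = 5² - 8² = -39

The sides agree, so this pair does not disprove the claim.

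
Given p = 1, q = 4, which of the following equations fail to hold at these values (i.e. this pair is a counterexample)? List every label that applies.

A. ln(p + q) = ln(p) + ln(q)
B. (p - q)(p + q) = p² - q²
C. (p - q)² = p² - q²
A, C

Evaluating each claim at the given values:
A. LHS = ln(5) ≈ 1.609, RHS = ln(4) ≈ 1.386 → fails here (LHS ≠ RHS)
B. LHS = -15, RHS = -15 → holds here (LHS = RHS)
C. LHS = 9, RHS = -15 → fails here (LHS ≠ RHS)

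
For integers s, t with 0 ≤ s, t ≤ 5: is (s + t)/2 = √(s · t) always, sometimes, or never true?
It holds at (s, t) = (4, 4) (both sides equal 4), but fails at (s, t) = (5, 1) (LHS = 3, RHS = √(5) ≈ 2.236).

Answer: Sometimes true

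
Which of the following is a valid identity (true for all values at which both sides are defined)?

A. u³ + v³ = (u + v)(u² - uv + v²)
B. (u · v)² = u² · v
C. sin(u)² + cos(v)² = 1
A

A: holds — e.g. at (2, 7), both sides equal 351.
B: fails at (2, 5) — LHS = 100, RHS = 20.
C: fails at (2, 3) — LHS = sin(2)² + cos(3)² ≈ 1.807, RHS = 1.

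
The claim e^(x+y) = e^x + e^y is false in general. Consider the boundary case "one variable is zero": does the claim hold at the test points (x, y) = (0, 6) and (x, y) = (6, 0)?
No, fails at both test points

At (0, 6): LHS = e^6 ≈ 403.4 ≠ RHS = 1 + e^6 ≈ 404.4
At (6, 0): LHS = e^6 ≈ 403.4 ≠ RHS = 1 + e^6 ≈ 404.4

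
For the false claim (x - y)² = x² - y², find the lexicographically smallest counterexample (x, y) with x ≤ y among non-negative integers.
(x, y) = (0, 1)

Substituting (0, 1) into the claim:
LHS = (0 - 1)² = 1
RHS = 0² - 1² = -1

Since LHS ≠ RHS, this pair disproves the claim, and no lexicographically smaller pair (x ≤ y, non-negative integers) does.

For instance (2, 3) is also a counterexample (LHS = 1, RHS = -5), but it's lexicographically larger.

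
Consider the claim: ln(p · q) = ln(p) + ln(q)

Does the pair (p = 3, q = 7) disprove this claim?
Substituting p = 3, q = 7:
LHS = ln(3 · 7) = ln(21) ≈ 3.045
RHS = ln(3) + ln(7) ≈ 3.045

The sides agree, so this pair does not disprove the claim.

Answer: No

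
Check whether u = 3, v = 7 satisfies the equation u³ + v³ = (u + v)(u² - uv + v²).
Holds

Substituting u = 3, v = 7:

LHS = 3³ + 7³ = 370
RHS = (3 + 7)(3² - 3·7 + 7²) = 370

LHS = RHS, so the equation holds at this point.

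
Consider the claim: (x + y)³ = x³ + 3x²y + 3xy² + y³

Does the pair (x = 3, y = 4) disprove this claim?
Substituting x = 3, y = 4:
LHS = (3 + 4)³ = 343
RHS = 3³ + 3·3²·4 + 3·3·4² + 4³ = 343

The sides agree, so this pair does not disprove the claim.

Answer: No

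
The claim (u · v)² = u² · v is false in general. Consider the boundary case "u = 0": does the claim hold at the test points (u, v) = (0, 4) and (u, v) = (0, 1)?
Yes, holds at both test points

At (0, 4): LHS = 0, RHS = 0 → equal
At (0, 1): LHS = 0, RHS = 0 → equal

So the claim does hold at both of these boundary points, even though it is not an identity.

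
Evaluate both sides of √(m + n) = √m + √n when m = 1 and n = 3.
LHS = √(1 + 3) = 2
RHS = √1 + √3 = 1 + √(3) ≈ 2.732

LHS ≠ RHS (they differ by about 0.7321), so the equation does not hold here.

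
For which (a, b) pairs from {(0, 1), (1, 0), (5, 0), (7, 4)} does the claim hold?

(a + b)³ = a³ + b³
(0, 1), (1, 0), (5, 0)

Testing each pair:
(0, 1): LHS = 1, RHS = 1 → holds
(1, 0): LHS = 1, RHS = 1 → holds
(5, 0): LHS = 125, RHS = 125 → holds
(7, 4): LHS = 1331, RHS = 407 → fails

3 of 4 pairs satisfy the claim.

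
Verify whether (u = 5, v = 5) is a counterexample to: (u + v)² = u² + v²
Yes

Substituting u = 5, v = 5:
LHS = (5 + 5)² = 100
RHS = 5² + 5² = 50

Since LHS ≠ RHS, this pair disproves the claim.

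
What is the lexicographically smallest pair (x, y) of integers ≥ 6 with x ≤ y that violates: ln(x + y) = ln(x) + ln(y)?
(x, y) = (6, 6)

Substituting (6, 6) into the claim:
LHS = ln(6 + 6) = ln(12) ≈ 2.485
RHS = ln(6) + ln(6) = 2·ln(6) ≈ 3.584

Since LHS ≠ RHS, this pair disproves the claim, and no lexicographically smaller pair (x ≤ y, integers ≥ 6) does.

For instance (11, 11) is also a counterexample (LHS = ln(22) ≈ 3.091, RHS = 2·ln(11) ≈ 4.796), but it's lexicographically larger.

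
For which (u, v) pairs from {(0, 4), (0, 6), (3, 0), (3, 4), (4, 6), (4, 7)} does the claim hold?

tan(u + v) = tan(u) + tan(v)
(0, 4), (0, 6), (3, 0)

Testing each pair:
(0, 4): LHS = tan(4) ≈ 1.158, RHS = tan(4) ≈ 1.158 → holds
(0, 6): LHS = tan(6) ≈ -0.291, RHS = tan(6) ≈ -0.291 → holds
(3, 0): LHS = tan(3) ≈ -0.1425, RHS = tan(3) ≈ -0.1425 → holds
(3, 4): LHS = tan(7) ≈ 0.8714, RHS = tan(3) + tan(4) ≈ 1.015 → fails
(4, 6): LHS = tan(10) ≈ 0.6484, RHS = tan(6) + tan(4) ≈ 0.8668 → fails
(4, 7): LHS = tan(11) ≈ -226, RHS = tan(7) + tan(4) ≈ 2.029 → fails

3 of 6 pairs satisfy the claim.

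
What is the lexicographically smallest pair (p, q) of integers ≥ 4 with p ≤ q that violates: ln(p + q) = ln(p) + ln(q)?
Substituting (4, 4) into the claim:
LHS = ln(4 + 4) = ln(8) ≈ 2.079
RHS = ln(4) + ln(4) = 2·ln(4) ≈ 2.773

Since LHS ≠ RHS, this pair disproves the claim, and no lexicographically smaller pair (p ≤ q, integers ≥ 4) does.

For instance (6, 11) is also a counterexample (LHS = ln(17) ≈ 2.833, RHS = ln(6) + ln(11) ≈ 4.19), but it's lexicographically larger.

Answer: (p, q) = (4, 4)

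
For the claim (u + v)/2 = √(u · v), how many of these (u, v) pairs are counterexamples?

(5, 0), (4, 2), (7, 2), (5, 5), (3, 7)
Testing each pair:
(5, 0): LHS = 5/2, RHS = 0 → counterexample
(4, 2): LHS = 3, RHS = 2·√(2) ≈ 2.828 → counterexample
(7, 2): LHS = 9/2, RHS = √(14) ≈ 3.742 → counterexample
(5, 5): LHS = 5, RHS = 5 → satisfies claim
(3, 7): LHS = 5, RHS = √(21) ≈ 4.583 → counterexample

That makes 4 counterexamples.

Answer: 4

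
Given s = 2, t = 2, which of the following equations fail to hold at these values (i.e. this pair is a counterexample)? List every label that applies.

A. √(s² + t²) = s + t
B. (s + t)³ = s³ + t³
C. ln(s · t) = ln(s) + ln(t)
A, B

Evaluating each claim at the given values:
A. LHS = 2·√(2) ≈ 2.828, RHS = 4 → fails here (LHS ≠ RHS)
B. LHS = 64, RHS = 16 → fails here (LHS ≠ RHS)
C. LHS = ln(4) ≈ 1.386, RHS = 2·ln(2) ≈ 1.386 → holds here (LHS = RHS)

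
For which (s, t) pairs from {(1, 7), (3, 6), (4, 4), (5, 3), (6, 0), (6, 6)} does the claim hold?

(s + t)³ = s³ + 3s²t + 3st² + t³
Testing each pair:
(1, 7): LHS = 512, RHS = 512 → holds
(3, 6): LHS = 729, RHS = 729 → holds
(4, 4): LHS = 512, RHS = 512 → holds
(5, 3): LHS = 512, RHS = 512 → holds
(6, 0): LHS = 216, RHS = 216 → holds
(6, 6): LHS = 1728, RHS = 1728 → holds

Every pair satisfies the claim.

Answer: All pairs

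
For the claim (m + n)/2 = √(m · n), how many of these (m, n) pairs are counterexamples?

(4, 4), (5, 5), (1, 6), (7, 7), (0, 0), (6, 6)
Testing each pair:
(4, 4): LHS = 4, RHS = 4 → satisfies claim
(5, 5): LHS = 5, RHS = 5 → satisfies claim
(1, 6): LHS = 7/2, RHS = √(6) ≈ 2.449 → counterexample
(7, 7): LHS = 7, RHS = 7 → satisfies claim
(0, 0): LHS = 0, RHS = 0 → satisfies claim
(6, 6): LHS = 6, RHS = 6 → satisfies claim

That makes 1 counterexample.

Answer: 1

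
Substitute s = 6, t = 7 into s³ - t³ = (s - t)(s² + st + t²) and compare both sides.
LHS = 6³ - 7³ = -127
RHS = (6 - 7)(6² + 6·7 + 7²) = -127

LHS = RHS: the two sides agree.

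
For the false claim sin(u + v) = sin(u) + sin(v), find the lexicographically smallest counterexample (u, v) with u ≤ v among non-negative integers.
(u, v) = (1, 1)

At (0, 0): both sides equal 0, so it holds there.

Substituting (1, 1) into the claim:
LHS = sin(1 + 1) = sin(2) ≈ 0.9093
RHS = sin(1) + sin(1) = 2·sin(1) ≈ 1.683

Since LHS ≠ RHS, this pair disproves the claim, and no lexicographically smaller pair (u ≤ v, non-negative integers) does.

For instance (2, 2) is also a counterexample (LHS = sin(4) ≈ -0.7568, RHS = 2·sin(2) ≈ 1.819), but it's lexicographically larger.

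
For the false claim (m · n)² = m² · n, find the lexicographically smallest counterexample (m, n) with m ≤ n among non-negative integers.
(m, n) = (1, 2)

At (0, 0): both sides equal 0, so it holds there.
At (0, 2): both sides equal 0, so it holds there.

Substituting (1, 2) into the claim:
LHS = (1 · 2)² = 4
RHS = 1² · 2 = 2

Since LHS ≠ RHS, this pair disproves the claim, and no lexicographically smaller pair (m ≤ n, non-negative integers) does.

For instance (7, 7) is also a counterexample (LHS = 2401, RHS = 343), but it's lexicographically larger.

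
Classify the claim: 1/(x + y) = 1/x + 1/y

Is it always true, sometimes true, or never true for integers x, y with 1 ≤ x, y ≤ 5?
The claim fails for every pair in the range. For instance at (x, y) = (2, 5): LHS = 1/7, RHS = 7/10.

Answer: Never true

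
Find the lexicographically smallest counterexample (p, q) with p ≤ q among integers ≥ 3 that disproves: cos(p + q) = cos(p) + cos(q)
(p, q) = (3, 3)

Substituting (3, 3) into the claim:
LHS = cos(3 + 3) = cos(6) ≈ 0.9602
RHS = cos(3) + cos(3) = 2·cos(3) ≈ -1.98

Since LHS ≠ RHS, this pair disproves the claim, and no lexicographically smaller pair (p ≤ q, integers ≥ 3) does.

For instance (3, 7) is also a counterexample (LHS = cos(10) ≈ -0.8391, RHS = cos(3) + cos(7) ≈ -0.2361), but it's lexicographically larger.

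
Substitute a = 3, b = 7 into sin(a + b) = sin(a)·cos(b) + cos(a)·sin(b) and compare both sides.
LHS = sin(3 + 7) = sin(10) ≈ -0.544
RHS = sin(3)·cos(7) + cos(3)·sin(7) = sin(7)·cos(3) + sin(3)·cos(7) ≈ -0.544

LHS = RHS: the two sides agree.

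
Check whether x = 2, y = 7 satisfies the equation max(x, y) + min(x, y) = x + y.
Substituting x = 2, y = 7:

LHS = max(2, 7) + min(2, 7) = 9
RHS = 2 + 7 = 9

LHS = RHS, so the equation holds at this point.

Answer: Holds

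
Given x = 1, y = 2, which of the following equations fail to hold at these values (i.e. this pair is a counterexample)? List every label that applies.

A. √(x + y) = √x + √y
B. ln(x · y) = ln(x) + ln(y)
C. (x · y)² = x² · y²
Evaluating each claim at the given values:
A. LHS = √(3) ≈ 1.732, RHS = 1 + √(2) ≈ 2.414 → fails here (LHS ≠ RHS)
B. LHS = ln(2) ≈ 0.6931, RHS = ln(2) ≈ 0.6931 → holds here (LHS = RHS)
C. LHS = 4, RHS = 4 → holds here (LHS = RHS)

Answer: A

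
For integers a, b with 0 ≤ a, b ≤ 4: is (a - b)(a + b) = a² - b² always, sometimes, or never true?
Always true

The identity holds for every pair in the range. For instance at (a, b) = (4, 2): both sides equal 12.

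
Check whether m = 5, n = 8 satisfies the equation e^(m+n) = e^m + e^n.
Fails

Substituting m = 5, n = 8:

LHS = e^(5+8) = e^13 ≈ 442413.4
RHS = e^5 + e^8 ≈ 3129

LHS ≠ RHS, so the equation does not hold at this point.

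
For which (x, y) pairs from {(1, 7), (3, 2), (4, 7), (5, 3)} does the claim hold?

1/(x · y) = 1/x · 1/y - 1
Testing each pair:
(1, 7): LHS = 1/7, RHS = -6/7 → fails
(3, 2): LHS = 1/6, RHS = -5/6 → fails
(4, 7): LHS = 1/28, RHS = -27/28 → fails
(5, 3): LHS = 1/15, RHS = -14/15 → fails

No pair satisfies the claim.

Answer: None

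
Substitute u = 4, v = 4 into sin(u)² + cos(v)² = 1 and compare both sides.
LHS = sin(4)² + cos(4)² = 1
RHS = 1

LHS = RHS: the two sides agree.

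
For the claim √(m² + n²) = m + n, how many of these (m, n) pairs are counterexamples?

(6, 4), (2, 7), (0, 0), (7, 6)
3

Testing each pair:
(6, 4): LHS = 2·√(13) ≈ 7.211, RHS = 10 → counterexample
(2, 7): LHS = √(53) ≈ 7.28, RHS = 9 → counterexample
(0, 0): LHS = 0, RHS = 0 → satisfies claim
(7, 6): LHS = √(85) ≈ 9.22, RHS = 13 → counterexample

That makes 3 counterexamples.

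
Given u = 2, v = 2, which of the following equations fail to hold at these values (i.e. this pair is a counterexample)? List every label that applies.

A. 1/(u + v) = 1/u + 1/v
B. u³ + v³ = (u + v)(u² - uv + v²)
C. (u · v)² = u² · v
A, C

Evaluating each claim at the given values:
A. LHS = 1/4, RHS = 1 → fails here (LHS ≠ RHS)
B. LHS = 16, RHS = 16 → holds here (LHS = RHS)
C. LHS = 16, RHS = 8 → fails here (LHS ≠ RHS)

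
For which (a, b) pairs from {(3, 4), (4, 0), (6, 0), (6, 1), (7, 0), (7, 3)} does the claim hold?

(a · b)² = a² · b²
All pairs

Testing each pair:
(3, 4): LHS = 144, RHS = 144 → holds
(4, 0): LHS = 0, RHS = 0 → holds
(6, 0): LHS = 0, RHS = 0 → holds
(6, 1): LHS = 36, RHS = 36 → holds
(7, 0): LHS = 0, RHS = 0 → holds
(7, 3): LHS = 441, RHS = 441 → holds

Every pair satisfies the claim.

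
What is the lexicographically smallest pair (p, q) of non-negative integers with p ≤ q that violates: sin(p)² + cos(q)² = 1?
(p, q) = (0, 1)

Substituting (0, 1) into the claim:
LHS = sin(0)² + cos(1)² = cos(1)² ≈ 0.2919
RHS = 1

Since LHS ≠ RHS, this pair disproves the claim, and no lexicographically smaller pair (p ≤ q, non-negative integers) does.

For instance (1, 5) is also a counterexample (LHS = cos(5)² + sin(1)² ≈ 0.7885, RHS = 1), but it's lexicographically larger.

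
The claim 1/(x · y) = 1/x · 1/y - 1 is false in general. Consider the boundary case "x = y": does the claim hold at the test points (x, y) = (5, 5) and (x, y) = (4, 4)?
At (5, 5): LHS = 1/25 ≠ RHS = -24/25
At (4, 4): LHS = 1/16 ≠ RHS = -15/16

Answer: No, fails at both test points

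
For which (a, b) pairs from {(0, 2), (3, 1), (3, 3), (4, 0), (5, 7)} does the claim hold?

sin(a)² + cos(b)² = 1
(3, 3)

Testing each pair:
(0, 2): LHS = cos(2)² ≈ 0.1732, RHS = 1 → fails
(3, 1): LHS = sin(3)² + cos(1)² ≈ 0.3118, RHS = 1 → fails
(3, 3): LHS = sin(3)² + cos(3)² = 1, RHS = 1 → holds
(4, 0): LHS = sin(4)² + 1 ≈ 1.573, RHS = 1 → fails
(5, 7): LHS = cos(7)² + sin(5)² ≈ 1.488, RHS = 1 → fails

1 of 5 pairs satisfies the claim.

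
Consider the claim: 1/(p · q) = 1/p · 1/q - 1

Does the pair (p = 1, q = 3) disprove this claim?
Substituting p = 1, q = 3:
LHS = 1/(1 · 3) = 1/3
RHS = 1/1 · 1/3 - 1 = -2/3

Since LHS ≠ RHS, this pair disproves the claim.

Answer: Yes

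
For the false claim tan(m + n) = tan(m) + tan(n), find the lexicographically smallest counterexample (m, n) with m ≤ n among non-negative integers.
At (0, 4): both sides equal tan(4) ≈ 1.158, so it holds there.
At (0, 7): both sides equal tan(7) ≈ 0.8714, so it holds there.

Substituting (1, 1) into the claim:
LHS = tan(1 + 1) = tan(2) ≈ -2.185
RHS = tan(1) + tan(1) = 2·tan(1) ≈ 3.115

Since LHS ≠ RHS, this pair disproves the claim, and no lexicographically smaller pair (m ≤ n, non-negative integers) does.

For instance (3, 6) is also a counterexample (LHS = tan(9) ≈ -0.4523, RHS = tan(6) + tan(3) ≈ -0.4336), but it's lexicographically larger.

Answer: (m, n) = (1, 1)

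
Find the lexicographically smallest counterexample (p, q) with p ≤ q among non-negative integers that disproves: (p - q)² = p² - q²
Substituting (0, 1) into the claim:
LHS = (0 - 1)² = 1
RHS = 0² - 1² = -1

Since LHS ≠ RHS, this pair disproves the claim, and no lexicographically smaller pair (p ≤ q, non-negative integers) does.

For instance (3, 4) is also a counterexample (LHS = 1, RHS = -7), but it's lexicographically larger.

Answer: (p, q) = (0, 1)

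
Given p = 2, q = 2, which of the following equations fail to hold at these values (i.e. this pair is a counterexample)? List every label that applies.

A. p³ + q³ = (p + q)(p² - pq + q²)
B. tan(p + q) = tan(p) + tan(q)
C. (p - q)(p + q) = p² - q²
B

Evaluating each claim at the given values:
A. LHS = 16, RHS = 16 → holds here (LHS = RHS)
B. LHS = tan(4) ≈ 1.158, RHS = 2·tan(2) ≈ -4.37 → fails here (LHS ≠ RHS)
C. LHS = 0, RHS = 0 → holds here (LHS = RHS)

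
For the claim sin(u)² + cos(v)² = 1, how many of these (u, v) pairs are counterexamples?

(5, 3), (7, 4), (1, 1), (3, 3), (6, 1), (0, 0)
Testing each pair:
(5, 3): LHS = sin(5)² + cos(3)² ≈ 1.9, RHS = 1 → counterexample
(7, 4): LHS = cos(4)² + sin(7)² ≈ 0.8589, RHS = 1 → counterexample
(1, 1): LHS = cos(1)² + sin(1)² = 1, RHS = 1 → satisfies claim
(3, 3): LHS = sin(3)² + cos(3)² = 1, RHS = 1 → satisfies claim
(6, 1): LHS = sin(6)² + cos(1)² ≈ 0.37, RHS = 1 → counterexample
(0, 0): LHS = 1, RHS = 1 → satisfies claim

That makes 3 counterexamples.

Answer: 3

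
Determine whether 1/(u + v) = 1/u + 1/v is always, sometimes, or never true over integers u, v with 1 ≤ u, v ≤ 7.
Never true

The claim fails for every pair in the range. For instance at (u, v) = (3, 2): LHS = 1/5, RHS = 5/6.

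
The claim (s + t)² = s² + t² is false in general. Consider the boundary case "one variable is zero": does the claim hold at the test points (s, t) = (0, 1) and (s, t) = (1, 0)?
At (0, 1): LHS = 1, RHS = 1 → equal
At (1, 0): LHS = 1, RHS = 1 → equal

So the claim does hold at both of these boundary points, even though it is not an identity.

Answer: Yes, holds at both test points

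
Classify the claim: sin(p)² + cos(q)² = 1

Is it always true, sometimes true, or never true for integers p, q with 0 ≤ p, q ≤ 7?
It holds at (p, q) = (0, 0) (both sides equal 1), but fails at (p, q) = (2, 4) (LHS = cos(4)² + sin(2)² ≈ 1.254, RHS = 1).

Answer: Sometimes true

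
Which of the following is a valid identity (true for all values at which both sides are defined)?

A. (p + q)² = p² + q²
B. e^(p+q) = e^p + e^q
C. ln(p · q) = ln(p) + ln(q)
A: fails at (4, 4) — LHS = 64, RHS = 32.
B: fails at (3, 3) — LHS = e^6 ≈ 403.4, RHS = 2·e^3 ≈ 40.17.
C: holds — e.g. at (1, 5), both sides equal ln(5) ≈ 1.609.

Answer: C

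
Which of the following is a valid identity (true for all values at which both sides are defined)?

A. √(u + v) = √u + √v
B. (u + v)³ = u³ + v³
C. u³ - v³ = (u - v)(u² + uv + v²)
C

A: fails at (5, 8) — LHS = √(13) ≈ 3.606, RHS = √(5) + 2·√(2) ≈ 5.064.
B: fails at (3, 7) — LHS = 1000, RHS = 370.
C: holds — e.g. at (1, 4), both sides equal -63.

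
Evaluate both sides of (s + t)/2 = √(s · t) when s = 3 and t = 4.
LHS = (3 + 4)/2 = 7/2
RHS = √(3 · 4) = 2·√(3) ≈ 3.464

LHS ≠ RHS (they differ by about 0.0359), so the equation does not hold here.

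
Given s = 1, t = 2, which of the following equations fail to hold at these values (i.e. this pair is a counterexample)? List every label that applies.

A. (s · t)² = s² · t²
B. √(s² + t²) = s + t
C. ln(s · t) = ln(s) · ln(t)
Evaluating each claim at the given values:
A. LHS = 4, RHS = 4 → holds here (LHS = RHS)
B. LHS = √(5) ≈ 2.236, RHS = 3 → fails here (LHS ≠ RHS)
C. LHS = ln(2) ≈ 0.6931, RHS = 0 → fails here (LHS ≠ RHS)

Answer: B, C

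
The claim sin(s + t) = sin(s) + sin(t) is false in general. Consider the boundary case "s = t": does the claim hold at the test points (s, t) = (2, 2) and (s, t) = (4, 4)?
At (2, 2): LHS = sin(4) ≈ -0.7568 ≠ RHS = 2·sin(2) ≈ 1.819
At (4, 4): LHS = sin(8) ≈ 0.9894 ≠ RHS = 2·sin(4) ≈ -1.514

Answer: No, fails at both test points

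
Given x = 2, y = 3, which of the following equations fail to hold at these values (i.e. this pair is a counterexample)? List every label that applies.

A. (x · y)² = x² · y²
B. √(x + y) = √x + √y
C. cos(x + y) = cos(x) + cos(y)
B, C

Evaluating each claim at the given values:
A. LHS = 36, RHS = 36 → holds here (LHS = RHS)
B. LHS = √(5) ≈ 2.236, RHS = √(2) + √(3) ≈ 3.146 → fails here (LHS ≠ RHS)
C. LHS = cos(5) ≈ 0.2837, RHS = cos(3) + cos(2) ≈ -1.406 → fails here (LHS ≠ RHS)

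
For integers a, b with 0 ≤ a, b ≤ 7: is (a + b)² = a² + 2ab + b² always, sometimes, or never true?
Always true

The identity holds for every pair in the range. For instance at (a, b) = (2, 6): both sides equal 64.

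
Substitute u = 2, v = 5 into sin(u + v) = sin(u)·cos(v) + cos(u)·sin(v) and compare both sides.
LHS = sin(2 + 5) = sin(7) ≈ 0.657
RHS = sin(2)·cos(5) + cos(2)·sin(5) = sin(2)·cos(5) + sin(5)·cos(2) ≈ 0.657

LHS = RHS: the two sides agree.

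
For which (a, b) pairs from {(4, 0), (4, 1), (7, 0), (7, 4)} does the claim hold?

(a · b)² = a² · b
Testing each pair:
(4, 0): LHS = 0, RHS = 0 → holds
(4, 1): LHS = 16, RHS = 16 → holds
(7, 0): LHS = 0, RHS = 0 → holds
(7, 4): LHS = 784, RHS = 196 → fails

3 of 4 pairs satisfy the claim.

Answer: (4, 0), (4, 1), (7, 0)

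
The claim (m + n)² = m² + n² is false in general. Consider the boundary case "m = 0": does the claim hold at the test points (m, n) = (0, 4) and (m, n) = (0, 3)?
Yes, holds at both test points

At (0, 4): LHS = 16, RHS = 16 → equal
At (0, 3): LHS = 9, RHS = 9 → equal

So the claim does hold at both of these boundary points, even though it is not an identity.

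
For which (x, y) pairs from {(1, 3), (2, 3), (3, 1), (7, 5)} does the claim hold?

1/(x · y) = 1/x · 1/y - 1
None

Testing each pair:
(1, 3): LHS = 1/3, RHS = -2/3 → fails
(2, 3): LHS = 1/6, RHS = -5/6 → fails
(3, 1): LHS = 1/3, RHS = -2/3 → fails
(7, 5): LHS = 1/35, RHS = -34/35 → fails

No pair satisfies the claim.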